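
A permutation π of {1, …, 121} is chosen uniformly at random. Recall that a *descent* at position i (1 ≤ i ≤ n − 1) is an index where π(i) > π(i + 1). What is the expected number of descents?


Write X = Σ X_I over i = 1, …, 120, with X_I the indicator of one descent.
There are 120 indicators.
For each fixed i, the pair (π(i), π(i+1)) is a uniformly random ordered pair of distinct values from {1, …, 121}; by symmetry P[π(i) > π(i+1)] = 1/2.
By linearity: E[X] = 120 · (1/2) = (121 − 1) · (1/2) = 60 ≈ 60.00000.

E[X] = 60 = 60.00000.


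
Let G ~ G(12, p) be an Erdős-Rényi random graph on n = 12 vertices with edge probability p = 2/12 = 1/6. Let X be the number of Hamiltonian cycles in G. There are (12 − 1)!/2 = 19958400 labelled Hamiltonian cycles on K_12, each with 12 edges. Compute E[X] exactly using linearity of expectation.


K_12 has (12 − 1)!/2 = 19958400 labelled Hamiltonian cycles.
For each such Hamiltonian cycle H, let X_H = 1 if all 12 edges of H are present in G. Then P[X_H = 1] = p^{12} = (1/6)^{12} = 1/2176782336.
By linearity: E[X] = Σ_H E[X_H] = 19958400 · p^{12} = 19958400 · 1/2176782336 = 1925/209952.
Numerically: E[X] ≈ 0.0091688.

E[X] = 19958400 · (1/6)^{12} = 1925/209952 ≈ 0.0091688.


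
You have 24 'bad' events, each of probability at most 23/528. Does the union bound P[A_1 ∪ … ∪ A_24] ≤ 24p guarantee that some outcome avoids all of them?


Union bound: P[∪_{i=1}^{24} A_i] ≤ Σ_i P[A_i] ≤ 24·p = 24·(23/528) = 23/22.
Numerically: 23/22 ≈ 1.045.
Is 23/22 < 1? NO.
Since the bound 23/22 is ≥ 1, the union bound is uninformative here; it does NOT by itself certify existence.

24·p = 23/22 ≈ 1.045; existence NOT certified by the union bound.


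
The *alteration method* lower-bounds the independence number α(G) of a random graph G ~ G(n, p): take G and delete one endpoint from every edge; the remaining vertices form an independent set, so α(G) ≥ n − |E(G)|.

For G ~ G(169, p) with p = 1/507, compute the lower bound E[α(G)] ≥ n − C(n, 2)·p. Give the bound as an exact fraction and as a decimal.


E[|E(G)|] = C(169, 2)·p = 14196 · (1/507) = 28.
E[α(G)] ≥ n − E[|E(G)|] = 169 − 28 = 141.
Numerically: ≈ 141.00000.
(This is only a lower bound; the true E[α(G)] may be larger.)

E[α(G)] ≥ 141 ≈ 141.00000.


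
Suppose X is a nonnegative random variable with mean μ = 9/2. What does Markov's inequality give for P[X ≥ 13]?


μ = E[X] = 9/2, a = 13.
Markov: P[X ≥ 13] ≤ μ/a = (9/2)/13 = 9/26.
Numerically: ≈ 0.346154.
(Since a = 13 > μ = 4.500000, the bound 9/26 is < 1 and informative.)

P[X ≥ 13] ≤ 9/26 ≈ 0.346154.


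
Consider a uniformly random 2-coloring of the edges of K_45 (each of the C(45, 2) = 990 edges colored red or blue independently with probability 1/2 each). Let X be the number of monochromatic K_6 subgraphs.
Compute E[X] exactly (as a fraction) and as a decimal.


Let X = Σ_S X_S over the C(45, 6) = 8145060 subsets S of size 6, where X_S = 1 if the K_6 on S is monochromatic.
For a fixed S, the K_6 on S has C(6, 2) = 15 edges. P[all 15 edges red] = (1/2)^15, and likewise for blue, so P[monochromatic] = 2·(1/2)^15 = 2^{1 − 15} = 1/16384.
Summing: E[X] = C(45, 6) · 2^{1 − 15} = 8145060 · 1/16384 = 2036265/4096.
Numerically: E[X] ≈ 497.13501.

E[X] = C(45,6)·2^(1−C(6,2)) = 2036265/4096 ≈ 497.13501.


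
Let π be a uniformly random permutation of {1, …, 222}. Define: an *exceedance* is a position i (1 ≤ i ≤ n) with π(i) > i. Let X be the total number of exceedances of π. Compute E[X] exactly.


Write X = Σ_{i=1}^{222} X_i, where X_i = 1_{π(i) > i}.
For each fixed i, π(i) is uniform over {1, …, 222} (marginal of a uniform permutation), so P[π(i) > i] = (n − i)/n. Summing: Σ_{i=1}^{222} (n − i)/n = (0 + 1 + … + 221)/222 = 222(222 − 1)/(2·222) = (222 − 1)/2.
Hence E[X] = Σ_{i=1}^{222} (222 − i)/222 = 221/2 ≈ 110.500.

E[X] = 221/2 = 110.500.


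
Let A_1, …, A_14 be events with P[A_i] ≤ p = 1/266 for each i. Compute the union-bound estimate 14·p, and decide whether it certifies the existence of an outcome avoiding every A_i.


Union bound: P[∪_{i=1}^{14} A_i] ≤ Σ_i P[A_i] ≤ 14·p = 14·(1/266) = 1/19.
Numerically: 1/19 ≈ 0.0526.
Is 1/19 < 1? YES.
Since P[∪ A_i] ≤ 1/19 < 1, the complement has P[∩ A_i^c] ≥ 1 − 1/19 = 18/19 > 0, so some outcome avoids every A_i.

14·p = 1/19 ≈ 0.0526; existence CERTIFIED by the union bound.


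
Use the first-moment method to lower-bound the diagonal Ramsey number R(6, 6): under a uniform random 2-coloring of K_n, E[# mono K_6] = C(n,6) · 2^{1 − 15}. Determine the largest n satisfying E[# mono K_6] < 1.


We need C(n, 6) · 2^{1 − 15} < 1, i.e. C(n, 6) < 2^{15 − 1} = 16384.
Check values of n near the boundary:
  n = 12: C(12, 6) = 924; 924 < 16384? YES
  n = 13: C(13, 6) = 1716; 1716 < 16384? YES
  n = 14: C(14, 6) = 3003; 3003 < 16384? YES
  n = 15: C(15, 6) = 5005; 5005 < 16384? YES
  n = 16: C(16, 6) = 8008; 8008 < 16384? YES
  n = 17: C(17, 6) = 12376; 12376 < 16384? YES
  n = 18: C(18, 6) = 18564; 18564 < 16384? NO
The largest n with C(n, 6) < 16384 is n = 17 (where E[X] = 1547/2048 ≈ 0.75537). Hence R(6, 6) > 17, i.e. R(6, 6) ≥ 18.

Largest n = 17; hence R(6, 6) > 17.


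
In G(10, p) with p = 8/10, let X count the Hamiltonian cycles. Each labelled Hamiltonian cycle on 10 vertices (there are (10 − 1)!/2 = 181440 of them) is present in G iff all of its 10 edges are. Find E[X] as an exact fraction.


K_10 has (10 − 1)!/2 = 181440 labelled Hamiltonian cycles.
For each such Hamiltonian cycle H, let X_H = 1 if all 10 edges of H are present in G. Then P[X_H = 1] = p^{10} = (4/5)^{10} = 1048576/9765625.
By linearity: E[X] = Σ_H E[X_H] = 181440 · p^{10} = 181440 · 1048576/9765625 = 38050725888/1953125.
Numerically: E[X] ≈ 1.948e+04.

E[X] = 181440 · (4/5)^{10} = 38050725888/1953125 ≈ 1.948e+04.


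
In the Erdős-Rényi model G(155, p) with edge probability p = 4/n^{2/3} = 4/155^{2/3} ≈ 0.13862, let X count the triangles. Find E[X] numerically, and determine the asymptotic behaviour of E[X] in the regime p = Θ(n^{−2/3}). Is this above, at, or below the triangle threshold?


Number of potential triangles: C(155, 3) = 608685.
Each occurs with probability p³ ≈ (0.13862)³ ≈ 2.6638918e-03.
By linearity: E[X] = C(155, 3)·p³ ≈ 608685 · 2.6638918e-03 ≈ 1621.47097.
Since α = 2/3 < 1, p = c/n^{2/3} ≫ 1/n is above the triangle threshold p ~ 1/n. Asymptotically E[X] ~ (c³/6)·n^{3(1−α)} = (4³/6)·n^{1} → ∞; triangles are abundant w.h.p.

E[X] ≈ 1621.47097; in regime p = Θ(1/n^{2/3}) E[X] diverges (above the triangle threshold p ~ 1/n).


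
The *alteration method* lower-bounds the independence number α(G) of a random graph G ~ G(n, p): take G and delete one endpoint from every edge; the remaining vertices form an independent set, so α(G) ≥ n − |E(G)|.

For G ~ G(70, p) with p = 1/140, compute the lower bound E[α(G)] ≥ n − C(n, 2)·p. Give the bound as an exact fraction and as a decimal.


E[|E(G)|] = C(70, 2)·p = 2415 · (1/140) = 69/4.
E[α(G)] ≥ n − E[|E(G)|] = 70 − 69/4 = 211/4.
Numerically: ≈ 52.750.
(This is only a lower bound; the true E[α(G)] may be larger.)

E[α(G)] ≥ 211/4 ≈ 52.750.


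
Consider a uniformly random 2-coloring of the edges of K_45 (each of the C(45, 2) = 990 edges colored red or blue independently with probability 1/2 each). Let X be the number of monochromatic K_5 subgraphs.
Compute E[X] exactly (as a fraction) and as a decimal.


Let X = Σ_S X_S over the C(45, 5) = 1221759 subsets S of size 5, where X_S = 1 if the K_5 on S is monochromatic.
For a fixed S, the K_5 on S has C(5, 2) = 10 edges. P[all 10 edges red] = (1/2)^10, and likewise for blue, so P[monochromatic] = 2·(1/2)^10 = 2^{1 − 10} = 1/512.
By linearity: E[X] = C(45, 5) · 2^{1 − 10} = 1221759 · 1/512 = 1221759/512.
Numerically: E[X] ≈ 2386.248.

E[X] = C(45,5)·2^(1−C(5,2)) = 1221759/512 ≈ 2386.248.


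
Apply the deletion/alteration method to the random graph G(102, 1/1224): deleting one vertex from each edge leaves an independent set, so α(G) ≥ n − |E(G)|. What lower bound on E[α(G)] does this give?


E[|E(G)|] = C(102, 2)·p = 5151 · (1/1224) = 101/24.
E[α(G)] ≥ n − E[|E(G)|] = 102 − 101/24 = 2347/24.
Numerically: ≈ 97.79167.
(This is only a lower bound; the true E[α(G)] may be larger.)

E[α(G)] ≥ 2347/24 ≈ 97.79167.


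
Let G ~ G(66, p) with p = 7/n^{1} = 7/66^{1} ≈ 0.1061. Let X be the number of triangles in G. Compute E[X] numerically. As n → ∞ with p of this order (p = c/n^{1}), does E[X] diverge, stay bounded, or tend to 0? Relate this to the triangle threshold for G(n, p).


Number of potential triangles: C(66, 3) = 45760.
Each occurs with probability p³ ≈ (0.1061)³ ≈ 1.193060e-03.
By linearity: E[X] = C(66, 3)·p³ ≈ 45760 · 1.193060e-03 ≈ 54.5944.
Here α = 1, so p = 7/n is exactly at the triangle threshold p ~ 1/n. Asymptotically E[X] → c³/6 = 7³/6 = 343/6 ≈ 57.1667, a bounded constant. In this regime the triangle count is asymptotically Poisson(c³/6).

E[X] ≈ 54.5944; in regime p = Θ(1/n^{1}) E[X] stays bounded (at the triangle threshold p ~ 1/n).


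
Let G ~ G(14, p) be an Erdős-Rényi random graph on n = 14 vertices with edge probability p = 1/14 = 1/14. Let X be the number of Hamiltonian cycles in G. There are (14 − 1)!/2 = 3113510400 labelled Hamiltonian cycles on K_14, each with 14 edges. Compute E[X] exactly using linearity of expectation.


K_14 has (14 − 1)!/2 = 3113510400 labelled Hamiltonian cycles.
For each such Hamiltonian cycle H, let X_H = 1 if all 14 edges of H are present in G. Then P[X_H = 1] = p^{14} = (1/14)^{14} = 1/11112006825558016.
By linearity: E[X] = Σ_H E[X_H] = 3113510400 · p^{14} = 3113510400 · 1/11112006825558016 = 868725/3100448333024.
Numerically: E[X] ≈ 2.8e-07.

E[X] = 3113510400 · (1/14)^{14} = 868725/3100448333024 ≈ 2.8e-07.


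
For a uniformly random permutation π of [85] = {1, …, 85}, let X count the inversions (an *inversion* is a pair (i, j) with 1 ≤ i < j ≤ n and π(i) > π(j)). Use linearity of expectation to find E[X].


Write X = Σ X_I over the C(85, 2) = 3570 pairs i < j, with X_I the indicator of one inversion.
There are 3570 indicators.
For each fixed pair i < j, the values π(i) and π(j) are two distinct elements of {1, …, 85} in uniformly random order; by symmetry P[π(i) > π(j)] = 1/2.
By linearity: E[X] = 3570 · (1/2) = C(85, 2) · (1/2) = 3570/2 = 1785 ≈ 1785.0000.

E[X] = 1785 = 1785.0000.


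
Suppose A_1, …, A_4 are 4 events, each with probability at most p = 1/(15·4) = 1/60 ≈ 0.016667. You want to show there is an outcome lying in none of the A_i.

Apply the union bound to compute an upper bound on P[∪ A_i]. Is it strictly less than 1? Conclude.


Union bound: P[∪_{i=1}^{4} A_i] ≤ Σ_i P[A_i] ≤ 4·p = 4·(1/60) = 1/15.
Numerically: 1/15 ≈ 0.066667.
Is 1/15 < 1? YES.
Since P[∪ A_i] ≤ 1/15 < 1, the complement has P[∩ A_i^c] ≥ 1 − 1/15 = 14/15 > 0, so some outcome avoids every A_i.

4·p = 1/15 ≈ 0.066667; existence CERTIFIED by the union bound.


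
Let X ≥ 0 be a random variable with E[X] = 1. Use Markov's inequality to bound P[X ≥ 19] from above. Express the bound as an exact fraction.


μ = E[X] = 1, a = 19.
Markov: P[X ≥ 19] ≤ μ/a = (1)/19 = 1/19.
Numerically: ≈ 0.05263.
(Since a = 19 > μ = 1.00000, the bound 1/19 is < 1 and informative.)

P[X ≥ 19] ≤ 1/19 ≈ 0.05263.


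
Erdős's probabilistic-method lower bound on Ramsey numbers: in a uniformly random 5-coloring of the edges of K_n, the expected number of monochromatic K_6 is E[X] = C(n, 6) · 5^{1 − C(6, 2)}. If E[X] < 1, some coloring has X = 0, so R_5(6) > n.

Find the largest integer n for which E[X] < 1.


We need C(n, 6) · 5^{1 − 15} < 1, i.e. C(n, 6) < 5^{15 − 1} = 6103515625.
Check values of n near the boundary:
  n = 128: C(128, 6) = 5423611200; 5423611200 < 6103515625? YES
  n = 129: C(129, 6) = 5688177600; 5688177600 < 6103515625? YES
  n = 130: C(130, 6) = 5963412000; 5963412000 < 6103515625? YES
  n = 131: C(131, 6) = 6249655776; 6249655776 < 6103515625? NO
  n = 132: C(132, 6) = 6547258432; 6547258432 < 6103515625? NO
The largest n with C(n, 6) < 6103515625 is n = 130 (where E[X] = 47707296/48828125 ≈ 0.9770454). Hence R_5(6) > 130, i.e. R_5(6) ≥ 131.

Largest n = 130; hence R_5(6) > 130.


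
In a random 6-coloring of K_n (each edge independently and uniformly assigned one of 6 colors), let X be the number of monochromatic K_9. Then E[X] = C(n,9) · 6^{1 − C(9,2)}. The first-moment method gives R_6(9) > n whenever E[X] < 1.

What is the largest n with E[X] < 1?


We need C(n, 9) · 6^{1 − 36} < 1, i.e. C(n, 9) < 6^{36 − 1} = 1719070799748422591028658176.
Check values of n near the boundary:
  n = 4404: C(4404, 9) = 1703375445537161676647015880; 1703375445537161676647015880 < 1719070799748422591028658176? YES
  n = 4405: C(4405, 9) = 1706862792900636302463627150; 1706862792900636302463627150 < 1719070799748422591028658176? YES
  n = 4406: C(4406, 9) = 1710356485221788389505285700; 1710356485221788389505285700 < 1719070799748422591028658176? YES
  n = 4407: C(4407, 9) = 1713856532599459170657070050; 1713856532599459170657070050 < 1719070799748422591028658176? YES
  n = 4408: C(4408, 9) = 1717362945146264156457459600; 1717362945146264156457459600 < 1719070799748422591028658176? YES
  n = 4409: C(4409, 9) = 1720875732988608787686577131; 1720875732988608787686577131 < 1719070799748422591028658176? NO
  n = 4410: C(4410, 9) = 1724394906266704102180823710; 1724394906266704102180823710 < 1719070799748422591028658176? NO
The largest n with C(n, 9) < 1719070799748422591028658176 is n = 4408 (where E[X] = 35778394690547169926197075/35813974994758803979763712 ≈ 0.9990065). Hence R_6(9) > 4408, i.e. R_6(9) ≥ 4409.

Largest n = 4408; hence R_6(9) > 4408.


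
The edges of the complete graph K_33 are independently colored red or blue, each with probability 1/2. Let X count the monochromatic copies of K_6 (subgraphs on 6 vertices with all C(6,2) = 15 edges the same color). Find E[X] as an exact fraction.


Let X = Σ_S X_S over the C(33, 6) = 1107568 subsets S of size 6, where X_S = 1 if the K_6 on S is monochromatic.
For a fixed S, the K_6 on S has C(6, 2) = 15 edges. P[all 15 edges red] = (1/2)^15, and likewise for blue, so P[monochromatic] = 2·(1/2)^15 = 2^{1 − 15} = 1/16384.
Summing: E[X] = C(33, 6) · 2^{1 − 15} = 1107568 · 1/16384 = 69223/1024.
Numerically: E[X] ≈ 67.600586.

E[X] = C(33,6)·2^(1−C(6,2)) = 69223/1024 ≈ 67.600586.


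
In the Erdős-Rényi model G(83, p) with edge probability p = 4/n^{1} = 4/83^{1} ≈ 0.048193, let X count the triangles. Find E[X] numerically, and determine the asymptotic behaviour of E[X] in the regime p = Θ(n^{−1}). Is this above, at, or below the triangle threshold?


Number of potential triangles: C(83, 3) = 91881.
Each occurs with probability p³ ≈ (0.048193)³ ≈ 1.1192979e-04.
By linearity: E[X] = C(83, 3)·p³ ≈ 91881 · 1.1192979e-04 ≈ 10.28422.
Here α = 1, so p = 4/n is exactly at the triangle threshold p ~ 1/n. Asymptotically E[X] → c³/6 = 4³/6 = 32/3 ≈ 10.66667, a bounded constant. In this regime the triangle count is asymptotically Poisson(c³/6).

E[X] ≈ 10.28422; in regime p = Θ(1/n^{1}) E[X] stays bounded (at the triangle threshold p ~ 1/n).


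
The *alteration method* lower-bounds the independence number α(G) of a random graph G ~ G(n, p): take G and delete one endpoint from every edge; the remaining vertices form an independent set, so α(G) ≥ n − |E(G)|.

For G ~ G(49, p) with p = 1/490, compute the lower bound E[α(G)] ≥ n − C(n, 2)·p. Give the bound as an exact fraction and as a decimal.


E[|E(G)|] = C(49, 2)·p = 1176 · (1/490) = 12/5.
E[α(G)] ≥ n − E[|E(G)|] = 49 − 12/5 = 233/5.
Numerically: ≈ 46.60000.
(This is only a lower bound; the true E[α(G)] may be larger.)

E[α(G)] ≥ 233/5 ≈ 46.60000.


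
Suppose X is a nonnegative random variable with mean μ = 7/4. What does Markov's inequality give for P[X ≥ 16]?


μ = E[X] = 7/4, a = 16.
Markov: P[X ≥ 16] ≤ μ/a = (7/4)/16 = 7/64.
Numerically: ≈ 0.1094.
(Since a = 16 > μ = 1.7500, the bound 7/64 is < 1 and informative.)

P[X ≥ 16] ≤ 7/64 ≈ 0.1094.


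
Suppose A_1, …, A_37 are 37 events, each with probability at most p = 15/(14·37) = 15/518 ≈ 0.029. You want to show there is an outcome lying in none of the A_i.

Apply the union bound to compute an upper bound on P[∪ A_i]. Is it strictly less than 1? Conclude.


Union bound: P[∪_{i=1}^{37} A_i] ≤ Σ_i P[A_i] ≤ 37·p = 37·(15/518) = 15/14.
Numerically: 15/14 ≈ 1.071.
Is 15/14 < 1? NO.
Since the bound 15/14 is ≥ 1, the union bound is uninformative here; it does NOT by itself certify existence.

37·p = 15/14 ≈ 1.071; existence NOT certified by the union bound.


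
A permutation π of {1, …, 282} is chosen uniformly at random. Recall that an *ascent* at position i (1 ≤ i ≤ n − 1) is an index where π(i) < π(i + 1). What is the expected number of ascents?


Write X = Σ X_I over i = 1, …, 281, with X_I the indicator of one ascent.
There are 281 indicators.
For each fixed i, the pair (π(i), π(i+1)) is a uniformly random ordered pair of distinct values from {1, …, 282}; by symmetry P[π(i) < π(i+1)] = 1/2.
By linearity: E[X] = 281 · (1/2) = (282 − 1) · (1/2) = 281/2 ≈ 140.50000.

E[X] = 281/2 = 140.50000.


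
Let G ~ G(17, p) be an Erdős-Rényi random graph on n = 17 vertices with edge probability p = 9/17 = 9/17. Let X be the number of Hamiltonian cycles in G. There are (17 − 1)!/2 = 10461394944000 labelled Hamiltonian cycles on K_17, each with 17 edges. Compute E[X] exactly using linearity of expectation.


K_17 has (17 − 1)!/2 = 10461394944000 labelled Hamiltonian cycles.
For each such Hamiltonian cycle H, let X_H = 1 if all 17 edges of H are present in G. Then P[X_H = 1] = p^{17} = (9/17)^{17} = 16677181699666569/827240261886336764177.
By linearity of expectation: E[X] = Σ_H E[X_H] = 10461394944000 · p^{17} = 10461394944000 · 16677181699666569/827240261886336764177 = 174466584313061171422427136000/827240261886336764177.
Numerically: E[X] ≈ 2.10902e+08.

E[X] = 10461394944000 · (9/17)^{17} = 174466584313061171422427136000/827240261886336764177 ≈ 2.10902e+08.


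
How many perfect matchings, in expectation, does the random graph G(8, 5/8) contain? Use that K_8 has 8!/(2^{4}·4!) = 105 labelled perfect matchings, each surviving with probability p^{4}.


K_8 has 8!/(2^{4}·4!) = 105 labelled perfect matchings.
For each such perfect matching H, let X_H = 1 if all 4 edges of H are present in G. Then P[X_H = 1] = p^{4} = (5/8)^{4} = 625/4096.
By linearity of expectation: E[X] = Σ_H E[X_H] = 105 · p^{4} = 105 · 625/4096 = 65625/4096.
Numerically: E[X] ≈ 16.02.

E[X] = 105 · (5/8)^{4} = 65625/4096 ≈ 16.02.


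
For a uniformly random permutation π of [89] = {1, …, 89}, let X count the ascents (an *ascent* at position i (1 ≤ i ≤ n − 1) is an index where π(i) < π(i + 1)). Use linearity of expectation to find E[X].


Write X = Σ X_I over i = 1, …, 88, with X_I the indicator of one ascent.
There are 88 indicators.
For each fixed i, the pair (π(i), π(i+1)) is a uniformly random ordered pair of distinct values from {1, …, 89}; by symmetry P[π(i) < π(i+1)] = 1/2.
By linearity: E[X] = 88 · (1/2) = (89 − 1) · (1/2) = 44 ≈ 44.00000.

E[X] = 44 = 44.00000.


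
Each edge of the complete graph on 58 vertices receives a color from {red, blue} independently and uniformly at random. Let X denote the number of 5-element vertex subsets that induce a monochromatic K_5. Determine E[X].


Let X = Σ_S X_S over the C(58, 5) = 4582116 subsets S of size 5, where X_S = 1 if the K_5 on S is monochromatic.
For a fixed S, the K_5 on S has C(5, 2) = 10 edges. P[all 10 edges red] = (1/2)^10, and likewise for blue, so P[monochromatic] = 2·(1/2)^10 = 2^{1 − 10} = 1/512.
Summing: E[X] = C(58, 5) · 2^{1 − 10} = 4582116 · 1/512 = 1145529/128.
Numerically: E[X] ≈ 8949.445.

E[X] = C(58,5)·2^(1−C(5,2)) = 1145529/128 ≈ 8949.445.


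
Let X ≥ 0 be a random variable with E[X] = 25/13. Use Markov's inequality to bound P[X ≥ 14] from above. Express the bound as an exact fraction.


μ = E[X] = 25/13, a = 14.
Markov: P[X ≥ 14] ≤ μ/a = (25/13)/14 = 25/182.
Numerically: ≈ 0.137363.
(Since a = 14 > μ = 1.923077, the bound 25/182 is < 1 and informative.)

P[X ≥ 14] ≤ 25/182 ≈ 0.137363.


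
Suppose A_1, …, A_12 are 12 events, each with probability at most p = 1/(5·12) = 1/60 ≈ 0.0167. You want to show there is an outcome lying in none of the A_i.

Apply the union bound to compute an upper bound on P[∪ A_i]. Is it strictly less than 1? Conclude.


Union bound: P[∪_{i=1}^{12} A_i] ≤ Σ_i P[A_i] ≤ 12·p = 12·(1/60) = 1/5.
Numerically: 1/5 ≈ 0.2000.
Is 1/5 < 1? YES.
Since P[∪ A_i] ≤ 1/5 < 1, the complement has P[∩ A_i^c] ≥ 1 − 1/5 = 4/5 > 0, so some outcome avoids every A_i.

12·p = 1/5 ≈ 0.2000; existence CERTIFIED by the union bound.


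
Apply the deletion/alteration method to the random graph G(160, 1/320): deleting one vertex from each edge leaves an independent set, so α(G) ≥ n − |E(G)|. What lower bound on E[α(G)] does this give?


E[|E(G)|] = C(160, 2)·p = 12720 · (1/320) = 159/4.
E[α(G)] ≥ n − E[|E(G)|] = 160 − 159/4 = 481/4.
Numerically: ≈ 120.250.
(This is only a lower bound; the true E[α(G)] may be larger.)

E[α(G)] ≥ 481/4 ≈ 120.250.


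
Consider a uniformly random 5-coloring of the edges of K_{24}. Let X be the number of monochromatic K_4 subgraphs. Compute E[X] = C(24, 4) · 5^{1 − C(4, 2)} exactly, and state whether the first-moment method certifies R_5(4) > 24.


E[X] = C(24, 4) · 5^{1 − 6} = 10626 · 5^{−5} = 10626/3125.
As a reduced fraction: E[X] = 10626/3125 ≈ 3.400.
Is E[X] < 1? NO.
Since E[X] ≥ 1, the first-moment bound is inconclusive at n = 24; it does NOT by itself certify R_5(4) > 24.

E[X] = 10626/3125 ≈ 3.400; E[X] ≥ 1; first-moment method inconclusive here.


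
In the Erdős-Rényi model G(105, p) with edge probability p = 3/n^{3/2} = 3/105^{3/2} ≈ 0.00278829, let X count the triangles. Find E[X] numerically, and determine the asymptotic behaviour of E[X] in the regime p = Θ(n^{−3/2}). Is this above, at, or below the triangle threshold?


Number of potential triangles: C(105, 3) = 187460.
Each occurs with probability p³ ≈ (0.00278829)³ ≈ 2.16776359e-08.
By linearity: E[X] = C(105, 3)·p³ ≈ 187460 · 2.16776359e-08 ≈ 0.004064.
Since α = 3/2 > 1, p = c/n^{3/2} = o(1/n) is below the triangle threshold p ~ 1/n. Asymptotically E[X] ~ (c³/6)·n^{3(1−α)} = (3³/6)·n^{-1.5} → 0, so by Markov's inequality G has no triangles w.h.p.

E[X] ≈ 0.004064; in regime p = Θ(1/n^{3/2}) E[X] tends to 0 (below the triangle threshold p ~ 1/n).


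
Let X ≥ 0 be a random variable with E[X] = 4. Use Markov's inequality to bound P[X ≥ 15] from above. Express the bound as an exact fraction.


μ = E[X] = 4, a = 15.
Markov: P[X ≥ 15] ≤ μ/a = (4)/15 = 4/15.
Numerically: ≈ 0.266667.
(Since a = 15 > μ = 4.000000, the bound 4/15 is < 1 and informative.)

P[X ≥ 15] ≤ 4/15 ≈ 0.266667.


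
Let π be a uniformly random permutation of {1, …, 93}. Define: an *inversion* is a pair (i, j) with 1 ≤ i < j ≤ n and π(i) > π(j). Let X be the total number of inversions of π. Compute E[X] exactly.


Write X = Σ X_I over the C(93, 2) = 4278 pairs i < j, with X_I the indicator of one inversion.
There are 4278 indicators.
For each fixed pair i < j, the values π(i) and π(j) are two distinct elements of {1, …, 93} in uniformly random order; by symmetry P[π(i) > π(j)] = 1/2.
By linearity: E[X] = 4278 · (1/2) = C(93, 2) · (1/2) = 4278/2 = 2139 ≈ 2139.0000.

E[X] = 2139 = 2139.0000.


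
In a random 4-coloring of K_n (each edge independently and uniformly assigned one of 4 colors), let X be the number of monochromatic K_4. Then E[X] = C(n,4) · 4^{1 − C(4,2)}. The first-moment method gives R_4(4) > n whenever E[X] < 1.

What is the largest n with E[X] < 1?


We need C(n, 4) · 4^{1 − 6} < 1, i.e. C(n, 4) < 4^{6 − 1} = 1024.
Check values of n near the boundary:
  n = 11: C(11, 4) = 330; 330 < 1024? YES
  n = 12: C(12, 4) = 495; 495 < 1024? YES
  n = 13: C(13, 4) = 715; 715 < 1024? YES
  n = 14: C(14, 4) = 1001; 1001 < 1024? YES
  n = 15: C(15, 4) = 1365; 1365 < 1024? NO
  n = 16: C(16, 4) = 1820; 1820 < 1024? NO
The largest n with C(n, 4) < 1024 is n = 14 (where E[X] = 1001/1024 ≈ 0.97754). Hence R_4(4) > 14, i.e. R_4(4) ≥ 15.

Largest n = 14; hence R_4(4) > 14.


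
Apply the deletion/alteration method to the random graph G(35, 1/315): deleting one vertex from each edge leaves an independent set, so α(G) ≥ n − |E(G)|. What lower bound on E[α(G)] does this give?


E[|E(G)|] = C(35, 2)·p = 595 · (1/315) = 17/9.
E[α(G)] ≥ n − E[|E(G)|] = 35 − 17/9 = 298/9.
Numerically: ≈ 33.1111.
(This is only a lower bound; the true E[α(G)] may be larger.)

E[α(G)] ≥ 298/9 ≈ 33.1111.


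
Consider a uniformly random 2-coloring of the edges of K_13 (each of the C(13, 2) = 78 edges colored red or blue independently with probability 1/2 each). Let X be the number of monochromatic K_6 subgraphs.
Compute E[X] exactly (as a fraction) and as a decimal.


Let X = Σ_S X_S over the C(13, 6) = 1716 subsets S of size 6, where X_S = 1 if the K_6 on S is monochromatic.
For a fixed S, the K_6 on S has C(6, 2) = 15 edges. P[all 15 edges red] = (1/2)^15, and likewise for blue, so P[monochromatic] = 2·(1/2)^15 = 2^{1 − 15} = 1/16384.
Summing: E[X] = C(13, 6) · 2^{1 − 15} = 1716 · 1/16384 = 429/4096.
Numerically: E[X] ≈ 0.10474.

E[X] = C(13,6)·2^(1−C(6,2)) = 429/4096 ≈ 0.10474.


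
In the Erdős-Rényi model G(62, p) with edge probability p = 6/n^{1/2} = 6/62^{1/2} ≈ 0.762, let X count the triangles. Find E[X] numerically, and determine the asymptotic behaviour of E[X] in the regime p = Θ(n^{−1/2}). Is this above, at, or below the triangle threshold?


Number of potential triangles: C(62, 3) = 37820.
Each occurs with probability p³ ≈ (0.762)³ ≈ 4.42452e-01.
By linearity: E[X] = C(62, 3)·p³ ≈ 37820 · 4.42452e-01 ≈ 16733.537.
Since α = 1/2 < 1, p = c/n^{1/2} ≫ 1/n is above the triangle threshold p ~ 1/n. Asymptotically E[X] ~ (c³/6)·n^{3(1−α)} = (6³/6)·n^{1.5} → ∞; triangles are abundant w.h.p.

E[X] ≈ 16733.537; in regime p = Θ(1/n^{1/2}) E[X] diverges (above the triangle threshold p ~ 1/n).


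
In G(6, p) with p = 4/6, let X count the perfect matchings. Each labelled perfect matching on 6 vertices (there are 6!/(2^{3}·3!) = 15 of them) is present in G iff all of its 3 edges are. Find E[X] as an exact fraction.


K_6 has 6!/(2^{3}·3!) = 15 labelled perfect matchings.
For each such perfect matching H, let X_H = 1 if all 3 edges of H are present in G. Then P[X_H = 1] = p^{3} = (2/3)^{3} = 8/27.
By linearity: E[X] = Σ_H E[X_H] = 15 · p^{3} = 15 · 8/27 = 40/9.
Numerically: E[X] ≈ 4.444.

E[X] = 15 · (2/3)^{3} = 40/9 ≈ 4.444.


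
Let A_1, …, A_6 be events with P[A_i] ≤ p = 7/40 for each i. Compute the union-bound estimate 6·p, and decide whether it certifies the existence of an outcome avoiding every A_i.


Union bound: P[∪_{i=1}^{6} A_i] ≤ Σ_i P[A_i] ≤ 6·p = 6·(7/40) = 21/20.
Numerically: 21/20 ≈ 1.0500000.
Is 21/20 < 1? NO.
Since the bound 21/20 is ≥ 1, the union bound is uninformative here; it does NOT by itself certify existence.

6·p = 21/20 ≈ 1.0500000; existence NOT certified by the union bound.


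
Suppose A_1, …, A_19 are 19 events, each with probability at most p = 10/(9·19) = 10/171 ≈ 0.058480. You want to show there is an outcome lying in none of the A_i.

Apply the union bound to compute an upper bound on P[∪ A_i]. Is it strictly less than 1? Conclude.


Union bound: P[∪_{i=1}^{19} A_i] ≤ Σ_i P[A_i] ≤ 19·p = 19·(10/171) = 10/9.
Numerically: 10/9 ≈ 1.111111.
Is 10/9 < 1? NO.
Since the bound 10/9 is ≥ 1, the union bound is uninformative here; it does NOT by itself certify existence.

19·p = 10/9 ≈ 1.111111; existence NOT certified by the union bound.


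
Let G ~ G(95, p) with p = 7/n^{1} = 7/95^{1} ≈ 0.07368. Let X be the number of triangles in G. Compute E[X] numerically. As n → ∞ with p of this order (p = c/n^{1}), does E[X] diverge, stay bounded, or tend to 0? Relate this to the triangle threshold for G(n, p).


Number of potential triangles: C(95, 3) = 138415.
Each occurs with probability p³ ≈ (0.07368)³ ≈ 4.000583e-04.
By linearity: E[X] = C(95, 3)·p³ ≈ 138415 · 4.000583e-04 ≈ 55.3741.
Here α = 1, so p = 7/n is exactly at the triangle threshold p ~ 1/n. Asymptotically E[X] → c³/6 = 7³/6 = 343/6 ≈ 57.1667, a bounded constant. In this regime the triangle count is asymptotically Poisson(c³/6).

E[X] ≈ 55.3741; in regime p = Θ(1/n^{1}) E[X] stays bounded (at the triangle threshold p ~ 1/n).


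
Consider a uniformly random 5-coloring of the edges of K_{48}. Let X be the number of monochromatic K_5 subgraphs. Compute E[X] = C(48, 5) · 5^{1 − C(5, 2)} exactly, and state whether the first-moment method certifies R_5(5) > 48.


E[X] = C(48, 5) · 5^{1 − 10} = 1712304 · 5^{−9} = 1712304/1953125.
As a reduced fraction: E[X] = 1712304/1953125 ≈ 0.8767.
Is E[X] < 1? YES.
Since E[X] < 1, there exists a 5-coloring of K_{48} with no monochromatic K_5; hence R_5(5) > 48.

E[X] = 1712304/1953125 ≈ 0.8767; E[X] < 1, so R_5(5) > 48.


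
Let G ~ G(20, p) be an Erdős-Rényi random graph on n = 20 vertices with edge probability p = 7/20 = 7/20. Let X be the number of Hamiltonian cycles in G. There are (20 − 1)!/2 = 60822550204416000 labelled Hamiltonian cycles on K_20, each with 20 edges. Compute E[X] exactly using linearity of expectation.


K_20 has (20 − 1)!/2 = 60822550204416000 labelled Hamiltonian cycles.
For each such Hamiltonian cycle H, let X_H = 1 if all 20 edges of H are present in G. Then P[X_H = 1] = p^{20} = (7/20)^{20} = 79792266297612001/104857600000000000000000000.
By linearity: E[X] = Σ_H E[X_H] = 60822550204416000 · p^{20} = 60822550204416000 · 79792266297612001/104857600000000000000000000 = 1184855742873690605203907421/25600000000000000000.
Numerically: E[X] ≈ 4.628e+07.

E[X] = 60822550204416000 · (7/20)^{20} = 1184855742873690605203907421/25600000000000000000 ≈ 4.628e+07.


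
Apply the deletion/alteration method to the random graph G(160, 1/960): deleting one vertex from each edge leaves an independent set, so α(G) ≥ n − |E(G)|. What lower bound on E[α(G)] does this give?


E[|E(G)|] = C(160, 2)·p = 12720 · (1/960) = 53/4.
E[α(G)] ≥ n − E[|E(G)|] = 160 − 53/4 = 587/4.
Numerically: ≈ 146.750.
(This is only a lower bound; the true E[α(G)] may be larger.)

E[α(G)] ≥ 587/4 ≈ 146.750.


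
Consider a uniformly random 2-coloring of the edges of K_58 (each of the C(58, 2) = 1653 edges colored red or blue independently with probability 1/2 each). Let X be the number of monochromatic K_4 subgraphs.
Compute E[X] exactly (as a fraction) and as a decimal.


Let X = Σ_S X_S over the C(58, 4) = 424270 subsets S of size 4, where X_S = 1 if the K_4 on S is monochromatic.
For a fixed S, the K_4 on S has C(4, 2) = 6 edges. P[all 6 edges red] = (1/2)^6, and likewise for blue, so P[monochromatic] = 2·(1/2)^6 = 2^{1 − 6} = 1/32.
By linearity: E[X] = C(58, 4) · 2^{1 − 6} = 424270 · 1/32 = 212135/16.
Numerically: E[X] ≈ 13258.4375.

E[X] = C(58,4)·2^(1−C(4,2)) = 212135/16 ≈ 13258.4375.


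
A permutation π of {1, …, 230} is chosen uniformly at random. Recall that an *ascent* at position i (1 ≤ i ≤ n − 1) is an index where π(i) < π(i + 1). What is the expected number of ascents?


Write X = Σ X_I over i = 1, …, 229, with X_I the indicator of one ascent.
There are 229 indicators.
For each fixed i, the pair (π(i), π(i+1)) is a uniformly random ordered pair of distinct values from {1, …, 230}; by symmetry P[π(i) < π(i+1)] = 1/2.
By linearity: E[X] = 229 · (1/2) = (230 − 1) · (1/2) = 229/2 ≈ 114.500.

E[X] = 229/2 = 114.500.


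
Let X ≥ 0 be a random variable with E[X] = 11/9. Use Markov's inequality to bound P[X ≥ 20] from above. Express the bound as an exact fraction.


μ = E[X] = 11/9, a = 20.
Markov: P[X ≥ 20] ≤ μ/a = (11/9)/20 = 11/180.
Numerically: ≈ 0.0611.
(Since a = 20 > μ = 1.2222, the bound 11/180 is < 1 and informative.)

P[X ≥ 20] ≤ 11/180 ≈ 0.0611.


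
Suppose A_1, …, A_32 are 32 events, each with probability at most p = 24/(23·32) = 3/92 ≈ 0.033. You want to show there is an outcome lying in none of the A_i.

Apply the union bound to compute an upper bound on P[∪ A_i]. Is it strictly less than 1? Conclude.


Union bound: P[∪_{i=1}^{32} A_i] ≤ Σ_i P[A_i] ≤ 32·p = 32·(3/92) = 24/23.
Numerically: 24/23 ≈ 1.043.
Is 24/23 < 1? NO.
Since the bound 24/23 is ≥ 1, the union bound is uninformative here; it does NOT by itself certify existence.

32·p = 24/23 ≈ 1.043; existence NOT certified by the union bound.


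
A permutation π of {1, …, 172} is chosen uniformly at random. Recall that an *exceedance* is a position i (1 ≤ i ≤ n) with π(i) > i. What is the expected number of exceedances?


Write X = Σ_{i=1}^{172} X_i, where X_i = 1_{π(i) > i}.
For each fixed i, π(i) is uniform over {1, …, 172} (marginal of a uniform permutation), so P[π(i) > i] = (n − i)/n. Summing: Σ_{i=1}^{172} (n − i)/n = (0 + 1 + … + 171)/172 = 172(172 − 1)/(2·172) = (172 − 1)/2.
Hence E[X] = Σ_{i=1}^{172} (172 − i)/172 = 171/2 ≈ 85.5000.

E[X] = 171/2 = 85.5000.


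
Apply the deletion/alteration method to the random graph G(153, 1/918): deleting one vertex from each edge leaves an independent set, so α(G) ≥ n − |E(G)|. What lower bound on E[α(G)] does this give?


E[|E(G)|] = C(153, 2)·p = 11628 · (1/918) = 38/3.
E[α(G)] ≥ n − E[|E(G)|] = 153 − 38/3 = 421/3.
Numerically: ≈ 140.3333.
(This is only a lower bound; the true E[α(G)] may be larger.)

E[α(G)] ≥ 421/3 ≈ 140.3333.


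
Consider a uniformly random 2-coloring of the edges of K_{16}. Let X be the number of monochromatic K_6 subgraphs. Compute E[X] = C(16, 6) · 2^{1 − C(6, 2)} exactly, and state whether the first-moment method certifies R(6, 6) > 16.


E[X] = C(16, 6) · 2^{1 − 15} = 8008 · 2^{−14} = 8008/16384.
As a reduced fraction: E[X] = 1001/2048 ≈ 0.488770.
Is E[X] < 1? YES.
Since E[X] < 1, there exists a 2-coloring of K_{16} with no monochromatic K_6; hence R(6, 6) > 16.

E[X] = 1001/2048 ≈ 0.488770; E[X] < 1, so R(6, 6) > 16.


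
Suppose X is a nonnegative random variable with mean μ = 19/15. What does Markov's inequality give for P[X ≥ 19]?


μ = E[X] = 19/15, a = 19.
Markov: P[X ≥ 19] ≤ μ/a = (19/15)/19 = 1/15.
Numerically: ≈ 0.066667.
(Since a = 19 > μ = 1.266667, the bound 1/15 is < 1 and informative.)

P[X ≥ 19] ≤ 1/15 ≈ 0.066667.


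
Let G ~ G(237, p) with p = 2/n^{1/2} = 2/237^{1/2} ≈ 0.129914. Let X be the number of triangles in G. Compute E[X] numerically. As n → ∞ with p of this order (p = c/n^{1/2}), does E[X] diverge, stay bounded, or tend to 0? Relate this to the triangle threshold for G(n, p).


Number of potential triangles: C(237, 3) = 2190670.
Each occurs with probability p³ ≈ (0.129914)³ ≈ 2.19264068e-03.
By linearity: E[X] = C(237, 3)·p³ ≈ 2190670 · 2.19264068e-03 ≈ 4803.352166.
Since α = 1/2 < 1, p = c/n^{1/2} ≫ 1/n is above the triangle threshold p ~ 1/n. Asymptotically E[X] ~ (c³/6)·n^{3(1−α)} = (2³/6)·n^{1.5} → ∞; triangles are abundant w.h.p.

E[X] ≈ 4803.352166; in regime p = Θ(1/n^{1/2}) E[X] diverges (above the triangle threshold p ~ 1/n).


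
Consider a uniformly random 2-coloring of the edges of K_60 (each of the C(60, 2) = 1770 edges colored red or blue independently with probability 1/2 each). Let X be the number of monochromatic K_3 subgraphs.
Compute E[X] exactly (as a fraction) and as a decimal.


Let X = Σ_S X_S over the C(60, 3) = 34220 subsets S of size 3, where X_S = 1 if the K_3 on S is monochromatic.
For a fixed S, the K_3 on S has C(3, 2) = 3 edges. P[all 3 edges red] = (1/2)^3, and likewise for blue, so P[monochromatic] = 2·(1/2)^3 = 2^{1 − 3} = 1/4.
Summing: E[X] = C(60, 3) · 2^{1 − 3} = 34220 · 1/4 = 8555.
Numerically: E[X] ≈ 8555.000000.

E[X] = C(60,3)·2^(1−C(3,2)) = 8555 ≈ 8555.000000.


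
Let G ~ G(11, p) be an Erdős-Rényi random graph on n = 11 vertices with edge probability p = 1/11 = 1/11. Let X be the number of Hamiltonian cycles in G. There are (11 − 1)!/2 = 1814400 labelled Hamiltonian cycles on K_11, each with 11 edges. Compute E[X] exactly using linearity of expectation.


K_11 has (11 − 1)!/2 = 1814400 labelled Hamiltonian cycles.
For each such Hamiltonian cycle H, let X_H = 1 if all 11 edges of H are present in G. Then P[X_H = 1] = p^{11} = (1/11)^{11} = 1/285311670611.
By linearity: E[X] = Σ_H E[X_H] = 1814400 · p^{11} = 1814400 · 1/285311670611 = 1814400/285311670611.
Numerically: E[X] ≈ 6.35936e-06.

E[X] = 1814400 · (1/11)^{11} = 1814400/285311670611 ≈ 6.35936e-06.


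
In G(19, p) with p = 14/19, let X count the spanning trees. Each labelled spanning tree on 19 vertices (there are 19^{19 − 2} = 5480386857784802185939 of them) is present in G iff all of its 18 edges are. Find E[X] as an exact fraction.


K_19 has 19^{19 − 2} = 5480386857784802185939 labelled spanning trees.
For each such spanning tree H, let X_H = 1 if all 18 edges of H are present in G. Then P[X_H = 1] = p^{18} = (14/19)^{18} = 426878854210636742656/104127350297911241532841.
By linearity: E[X] = Σ_H E[X_H] = 5480386857784802185939 · p^{18} = 5480386857784802185939 · 426878854210636742656/104127350297911241532841 = 426878854210636742656/19.
Numerically: E[X] ≈ 2.247e+19.

E[X] = 5480386857784802185939 · (14/19)^{18} = 426878854210636742656/19 ≈ 2.247e+19.


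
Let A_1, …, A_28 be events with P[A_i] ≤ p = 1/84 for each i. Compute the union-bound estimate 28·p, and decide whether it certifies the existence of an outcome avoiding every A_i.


Union bound: P[∪_{i=1}^{28} A_i] ≤ Σ_i P[A_i] ≤ 28·p = 28·(1/84) = 1/3.
Numerically: 1/3 ≈ 0.33333.
Is 1/3 < 1? YES.
Since P[∪ A_i] ≤ 1/3 < 1, the complement has P[∩ A_i^c] ≥ 1 − 1/3 = 2/3 > 0, so some outcome avoids every A_i.

28·p = 1/3 ≈ 0.33333; existence CERTIFIED by the union bound.


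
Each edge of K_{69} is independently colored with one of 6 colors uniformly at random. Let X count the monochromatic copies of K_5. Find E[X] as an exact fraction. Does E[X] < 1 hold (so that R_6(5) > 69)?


E[X] = C(69, 5) · 6^{1 − 10} = 11238513 · 6^{−9} = 11238513/10077696.
As a reduced fraction: E[X] = 3746171/3359232 ≈ 1.11519.
Is E[X] < 1? NO.
Since E[X] ≥ 1, the first-moment bound is inconclusive at n = 69; it does NOT by itself certify R_6(5) > 69.

E[X] = 3746171/3359232 ≈ 1.11519; E[X] ≥ 1; first-moment method inconclusive here.


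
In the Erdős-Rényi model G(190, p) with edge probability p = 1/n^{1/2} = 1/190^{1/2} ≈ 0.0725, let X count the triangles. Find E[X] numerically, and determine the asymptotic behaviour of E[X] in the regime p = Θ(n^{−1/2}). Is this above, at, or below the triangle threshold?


Number of potential triangles: C(190, 3) = 1125180.
Each occurs with probability p³ ≈ (0.0725)³ ≈ 3.81830e-04.
By linearity: E[X] = C(190, 3)·p³ ≈ 1125180 · 3.81830e-04 ≈ 429.627.
Since α = 1/2 < 1, p = c/n^{1/2} ≫ 1/n is above the triangle threshold p ~ 1/n. Asymptotically E[X] ~ (c³/6)·n^{3(1−α)} = (1³/6)·n^{1.5} → ∞; triangles are abundant w.h.p.

E[X] ≈ 429.627; in regime p = Θ(1/n^{1/2}) E[X] diverges (above the triangle threshold p ~ 1/n).


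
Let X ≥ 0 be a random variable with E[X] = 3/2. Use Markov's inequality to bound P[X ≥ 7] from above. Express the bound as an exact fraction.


μ = E[X] = 3/2, a = 7.
Markov: P[X ≥ 7] ≤ μ/a = (3/2)/7 = 3/14.
Numerically: ≈ 0.21429.
(Since a = 7 > μ = 1.50000, the bound 3/14 is < 1 and informative.)

P[X ≥ 7] ≤ 3/14 ≈ 0.21429.
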